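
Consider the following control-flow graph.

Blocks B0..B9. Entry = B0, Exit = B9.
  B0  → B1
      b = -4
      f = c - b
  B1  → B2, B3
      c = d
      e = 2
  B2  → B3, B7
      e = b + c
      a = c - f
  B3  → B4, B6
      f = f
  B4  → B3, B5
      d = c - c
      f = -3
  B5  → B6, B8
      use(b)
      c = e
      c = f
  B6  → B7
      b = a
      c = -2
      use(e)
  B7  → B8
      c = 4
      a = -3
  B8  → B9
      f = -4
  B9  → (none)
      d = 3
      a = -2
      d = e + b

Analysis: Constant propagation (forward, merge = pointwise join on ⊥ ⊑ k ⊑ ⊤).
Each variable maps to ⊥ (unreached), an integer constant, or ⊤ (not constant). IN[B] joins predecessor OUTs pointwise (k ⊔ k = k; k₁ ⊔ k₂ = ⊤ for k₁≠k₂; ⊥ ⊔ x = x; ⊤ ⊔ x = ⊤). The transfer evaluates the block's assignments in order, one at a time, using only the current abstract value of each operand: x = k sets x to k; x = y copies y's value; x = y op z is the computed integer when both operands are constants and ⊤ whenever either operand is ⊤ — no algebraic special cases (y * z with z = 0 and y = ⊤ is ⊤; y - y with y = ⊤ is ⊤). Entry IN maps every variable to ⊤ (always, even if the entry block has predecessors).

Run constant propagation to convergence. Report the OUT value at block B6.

Converged values:
  B0:   IN=(all ⊤)   OUT={b:-4; rest ⊤}
  B1:   IN={b:-4; rest ⊤}   OUT={b:-4, e:2; rest ⊤}
  B2:   IN={b:-4, e:2; rest ⊤}   OUT={b:-4; rest ⊤}
  B3:   IN={b:-4; rest ⊤}   OUT={b:-4; rest ⊤}
  B4:   IN={b:-4; rest ⊤}   OUT={b:-4, f:-3; rest ⊤}
  B5:   IN={b:-4, f:-3; rest ⊤}   OUT={b:-4, c:-3, f:-3; rest ⊤}
  B6:   IN={b:-4; rest ⊤}   OUT={c:-2; rest ⊤}
  B7:   IN=(all ⊤)   OUT={a:-3, c:4; rest ⊤}
  B8:   IN=(all ⊤)   OUT={f:-4; rest ⊤}
  B9:   IN={f:-4; rest ⊤}   OUT={a:-2, f:-4; rest ⊤}

Merge at B6: IN[B6] = OUT[B3] ⊔ OUT[B5] = {a: ⊤, b: -4, c: ⊤, d: ⊤, e: ⊤, f: ⊤}
Applying B6's transfer function to that IN value gives OUT[B6] (row B6 above).

Answer: {a: ⊤, b: ⊤, c: -2, d: ⊤, e: ⊤, f: ⊤}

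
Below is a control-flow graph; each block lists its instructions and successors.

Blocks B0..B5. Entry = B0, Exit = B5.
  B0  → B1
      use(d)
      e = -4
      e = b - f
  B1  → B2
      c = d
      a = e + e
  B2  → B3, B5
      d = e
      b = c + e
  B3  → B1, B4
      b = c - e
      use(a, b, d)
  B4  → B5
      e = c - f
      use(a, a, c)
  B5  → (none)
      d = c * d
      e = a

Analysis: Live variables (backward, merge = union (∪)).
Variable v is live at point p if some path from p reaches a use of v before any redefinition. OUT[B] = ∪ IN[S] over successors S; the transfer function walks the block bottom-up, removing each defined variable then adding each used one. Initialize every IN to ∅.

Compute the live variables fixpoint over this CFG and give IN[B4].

Fixpoint table:
  B0:   IN={b, d, f}   OUT={d, e, f}
  B1:   IN={d, e, f}   OUT={a, c, e, f}
  B2:   IN={a, c, e, f}   OUT={a, c, d, e, f}
  B3:   IN={a, c, d, e, f}   OUT={a, c, d, e, f}
  B4:   IN={a, c, d, f}   OUT={a, c, d}
  B5:   IN={a, c, d}   OUT={}

Merge at B4: OUT[B4] = IN[B5] = {a, c, d}
Applying B4's transfer function to that OUT value gives IN[B4] (row B4 above).

Answer: {a, c, d, f}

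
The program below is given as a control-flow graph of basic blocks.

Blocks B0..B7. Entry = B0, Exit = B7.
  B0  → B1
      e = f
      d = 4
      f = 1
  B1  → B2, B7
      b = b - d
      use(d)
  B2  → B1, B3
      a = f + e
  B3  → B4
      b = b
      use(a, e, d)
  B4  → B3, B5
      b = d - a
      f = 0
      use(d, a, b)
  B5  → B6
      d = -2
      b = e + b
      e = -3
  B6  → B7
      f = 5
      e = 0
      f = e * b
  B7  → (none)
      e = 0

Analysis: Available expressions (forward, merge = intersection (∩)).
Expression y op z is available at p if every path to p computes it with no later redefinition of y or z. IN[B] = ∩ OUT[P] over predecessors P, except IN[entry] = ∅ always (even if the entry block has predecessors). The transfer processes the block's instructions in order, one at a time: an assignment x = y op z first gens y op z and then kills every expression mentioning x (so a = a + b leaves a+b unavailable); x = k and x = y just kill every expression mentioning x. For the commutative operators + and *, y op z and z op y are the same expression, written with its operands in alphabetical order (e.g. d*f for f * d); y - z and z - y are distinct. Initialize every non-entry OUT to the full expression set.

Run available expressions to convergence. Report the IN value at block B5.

Per-block solution:
  B0:   IN={}   OUT={}
  B1:   IN={}   OUT={}
  B2:   IN={}   OUT={e+f}
  B3:   IN={}   OUT={}
  B4:   IN={}   OUT={d-a}
  B5:   IN={d-a}   OUT={}
  B6:   IN={}   OUT={b*e}
  B7:   IN={}   OUT={}

Merge at B5: IN[B5] = OUT[B4] = {d-a}

Answer: {d-a}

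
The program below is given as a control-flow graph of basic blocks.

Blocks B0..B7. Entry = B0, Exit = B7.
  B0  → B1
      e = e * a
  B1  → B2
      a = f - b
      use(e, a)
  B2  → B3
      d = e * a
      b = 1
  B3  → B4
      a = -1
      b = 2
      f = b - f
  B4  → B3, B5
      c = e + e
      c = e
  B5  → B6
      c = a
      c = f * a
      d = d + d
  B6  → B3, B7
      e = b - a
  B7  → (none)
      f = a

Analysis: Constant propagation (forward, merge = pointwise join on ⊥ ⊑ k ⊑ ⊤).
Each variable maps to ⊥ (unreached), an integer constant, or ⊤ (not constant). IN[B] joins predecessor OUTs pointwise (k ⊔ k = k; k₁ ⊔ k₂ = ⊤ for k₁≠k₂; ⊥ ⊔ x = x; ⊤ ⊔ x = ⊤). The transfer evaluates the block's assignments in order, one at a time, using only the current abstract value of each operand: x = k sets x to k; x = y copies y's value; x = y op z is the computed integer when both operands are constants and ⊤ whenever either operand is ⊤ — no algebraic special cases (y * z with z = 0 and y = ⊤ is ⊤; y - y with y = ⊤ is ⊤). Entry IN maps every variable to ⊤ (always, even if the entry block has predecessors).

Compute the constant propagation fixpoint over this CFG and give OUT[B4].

Converged values:
  B0:   IN=(all ⊤)   OUT=(all ⊤)
  B1:   IN=(all ⊤)   OUT=(all ⊤)
  B2:   IN=(all ⊤)   OUT={b:1; rest ⊤}
  B3:   IN=(all ⊤)   OUT={a:-1, b:2; rest ⊤}
  B4:   IN={a:-1, b:2; rest ⊤}   OUT={a:-1, b:2; rest ⊤}
  B5:   IN={a:-1, b:2; rest ⊤}   OUT={a:-1, b:2; rest ⊤}
  B6:   IN={a:-1, b:2; rest ⊤}   OUT={a:-1, b:2, e:3; rest ⊤}
  B7:   IN={a:-1, b:2, e:3; rest ⊤}   OUT={a:-1, b:2, e:3, f:-1; rest ⊤}

Merge at B4: IN[B4] = OUT[B3] = {a: -1, b: 2, c: ⊤, d: ⊤, e: ⊤, f: ⊤}
Applying B4's transfer function to that IN value gives OUT[B4] (row B4 above).

Answer: {a: -1, b: 2, c: ⊤, d: ⊤, e: ⊤, f: ⊤}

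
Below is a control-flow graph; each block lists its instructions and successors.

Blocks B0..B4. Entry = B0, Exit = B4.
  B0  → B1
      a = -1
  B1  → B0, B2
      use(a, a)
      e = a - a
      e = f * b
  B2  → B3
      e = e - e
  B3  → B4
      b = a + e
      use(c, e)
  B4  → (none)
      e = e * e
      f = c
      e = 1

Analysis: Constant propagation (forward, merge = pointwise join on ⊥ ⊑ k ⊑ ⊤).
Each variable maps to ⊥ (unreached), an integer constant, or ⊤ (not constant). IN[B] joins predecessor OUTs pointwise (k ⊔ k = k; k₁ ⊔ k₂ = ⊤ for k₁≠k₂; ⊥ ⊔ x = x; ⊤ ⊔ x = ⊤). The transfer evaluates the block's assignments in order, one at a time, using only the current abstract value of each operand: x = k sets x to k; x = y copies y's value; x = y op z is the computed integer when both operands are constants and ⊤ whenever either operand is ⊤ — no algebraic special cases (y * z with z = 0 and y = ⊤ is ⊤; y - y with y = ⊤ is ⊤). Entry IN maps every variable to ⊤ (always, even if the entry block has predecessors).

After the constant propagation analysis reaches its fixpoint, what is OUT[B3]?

Answer: {a: -1, b: ⊤, c: ⊤, d: ⊤, e: ⊤, f: ⊤}

Working:
Per-block solution:
  B0:  IN=(all ⊤)  OUT={a:-1; rest ⊤}
  B1:  IN={a:-1; rest ⊤}  OUT={a:-1; rest ⊤}
  B2:  IN={a:-1; rest ⊤}  OUT={a:-1; rest ⊤}
  B3:  IN={a:-1; rest ⊤}  OUT={a:-1; rest ⊤}
  B4:  IN={a:-1; rest ⊤}  OUT={a:-1, e:1; rest ⊤}

Merge at B3: IN[B3] = OUT[B2] = {a: -1, b: ⊤, c: ⊤, d: ⊤, e: ⊤, f: ⊤}
Applying B3's transfer function to that IN value gives OUT[B3] (row B3 above).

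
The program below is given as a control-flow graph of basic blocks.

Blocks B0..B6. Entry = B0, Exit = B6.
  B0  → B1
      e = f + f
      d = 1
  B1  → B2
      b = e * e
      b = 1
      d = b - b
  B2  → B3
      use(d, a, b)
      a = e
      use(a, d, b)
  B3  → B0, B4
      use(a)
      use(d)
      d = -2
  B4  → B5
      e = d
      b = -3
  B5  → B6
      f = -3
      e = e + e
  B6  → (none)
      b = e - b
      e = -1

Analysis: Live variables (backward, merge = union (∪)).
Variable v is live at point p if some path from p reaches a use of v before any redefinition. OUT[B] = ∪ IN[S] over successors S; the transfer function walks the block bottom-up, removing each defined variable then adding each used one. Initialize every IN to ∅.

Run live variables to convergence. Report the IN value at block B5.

Per-block solution:
  B0:   IN={a, f}   OUT={a, e, f}
  B1:   IN={a, e, f}   OUT={a, b, d, e, f}
  B2:   IN={a, b, d, e, f}   OUT={a, d, f}
  B3:   IN={a, d, f}   OUT={a, d, f}
  B4:   IN={d}   OUT={b, e}
  B5:   IN={b, e}   OUT={b, e}
  B6:   IN={b, e}   OUT={}

Merge at B5: OUT[B5] = IN[B6] = {b, e}
Applying B5's transfer function to that OUT value gives IN[B5] (row B5 above).

Answer: {b, e}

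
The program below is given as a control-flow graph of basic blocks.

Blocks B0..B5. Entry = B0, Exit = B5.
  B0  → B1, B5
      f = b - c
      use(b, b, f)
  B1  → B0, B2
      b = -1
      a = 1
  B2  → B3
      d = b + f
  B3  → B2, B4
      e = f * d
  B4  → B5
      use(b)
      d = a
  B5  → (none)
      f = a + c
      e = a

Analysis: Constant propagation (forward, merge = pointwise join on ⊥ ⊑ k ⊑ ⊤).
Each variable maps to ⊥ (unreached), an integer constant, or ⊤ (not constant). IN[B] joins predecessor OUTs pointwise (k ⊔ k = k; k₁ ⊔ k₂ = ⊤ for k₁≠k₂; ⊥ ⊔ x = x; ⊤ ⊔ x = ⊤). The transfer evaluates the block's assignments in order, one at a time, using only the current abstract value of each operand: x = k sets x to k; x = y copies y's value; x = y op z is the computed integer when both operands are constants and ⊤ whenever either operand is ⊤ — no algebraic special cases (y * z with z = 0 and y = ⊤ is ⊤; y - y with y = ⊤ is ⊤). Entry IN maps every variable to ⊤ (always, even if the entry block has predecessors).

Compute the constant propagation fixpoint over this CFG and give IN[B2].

Answer: {a: 1, b: -1, c: ⊤, d: ⊤, e: ⊤, f: ⊤}

Derivation:
Converged values:
  B0:  IN=(all ⊤)  OUT=(all ⊤)
  B1:  IN=(all ⊤)  OUT={a:1, b:-1; rest ⊤}
  B2:  IN={a:1, b:-1; rest ⊤}  OUT={a:1, b:-1; rest ⊤}
  B3:  IN={a:1, b:-1; rest ⊤}  OUT={a:1, b:-1; rest ⊤}
  B4:  IN={a:1, b:-1; rest ⊤}  OUT={a:1, b:-1, d:1; rest ⊤}
  B5:  IN=(all ⊤)  OUT=(all ⊤)

Merge at B2: IN[B2] = OUT[B1] ⊔ OUT[B3] = {a: 1, b: -1, c: ⊤, d: ⊤, e: ⊤, f: ⊤}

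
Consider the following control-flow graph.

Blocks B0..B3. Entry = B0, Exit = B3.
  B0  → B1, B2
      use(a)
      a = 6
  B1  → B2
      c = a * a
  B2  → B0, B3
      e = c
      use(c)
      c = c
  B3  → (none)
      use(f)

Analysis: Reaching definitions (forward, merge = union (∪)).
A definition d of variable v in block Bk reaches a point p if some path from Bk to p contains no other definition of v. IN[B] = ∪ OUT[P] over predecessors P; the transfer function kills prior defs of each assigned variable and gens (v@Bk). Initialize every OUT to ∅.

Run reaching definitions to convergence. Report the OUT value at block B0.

Answer: {a@B0, c@B2, e@B2}

Derivation:
Fixpoint table:
  B0:  IN={a@B0, c@B2, e@B2}  OUT={a@B0, c@B2, e@B2}
  B1:  IN={a@B0, c@B2, e@B2}  OUT={a@B0, c@B1, e@B2}
  B2:  IN={a@B0, c@B1, c@B2, e@B2}  OUT={a@B0, c@B2, e@B2}
  B3:  IN={a@B0, c@B2, e@B2}  OUT={a@B0, c@B2, e@B2}

Merge at B0 (entry node, so the boundary value {} is joined with the incoming edge(s)): IN[B0] = {} ⊔ OUT[B2] = {a@B0, c@B2, e@B2}
Applying B0's transfer function to that IN value gives OUT[B0] (row B0 above).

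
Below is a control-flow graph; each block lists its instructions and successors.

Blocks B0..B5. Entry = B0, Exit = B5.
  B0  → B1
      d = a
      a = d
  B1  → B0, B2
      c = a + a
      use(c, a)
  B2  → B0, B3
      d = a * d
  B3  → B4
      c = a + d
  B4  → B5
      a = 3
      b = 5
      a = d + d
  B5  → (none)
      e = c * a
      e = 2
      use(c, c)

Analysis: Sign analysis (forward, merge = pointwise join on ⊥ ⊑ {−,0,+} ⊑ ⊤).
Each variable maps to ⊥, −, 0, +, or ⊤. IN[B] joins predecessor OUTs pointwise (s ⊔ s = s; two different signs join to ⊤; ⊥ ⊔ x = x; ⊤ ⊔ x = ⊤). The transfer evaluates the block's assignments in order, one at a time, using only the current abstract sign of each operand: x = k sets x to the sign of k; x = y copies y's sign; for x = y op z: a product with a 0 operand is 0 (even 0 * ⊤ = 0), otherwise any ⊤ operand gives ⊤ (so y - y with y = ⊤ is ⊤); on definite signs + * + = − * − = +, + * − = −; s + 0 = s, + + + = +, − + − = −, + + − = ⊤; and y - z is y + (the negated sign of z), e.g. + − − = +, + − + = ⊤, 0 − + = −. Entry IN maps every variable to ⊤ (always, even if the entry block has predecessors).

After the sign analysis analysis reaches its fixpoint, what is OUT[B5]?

Answer: {a: ⊤, b: +, c: ⊤, d: ⊤, e: +, f: ⊤}

Trace:
Fixpoint table:
  B0: | IN=(all ⊤) | OUT=(all ⊤)
  B1: | IN=(all ⊤) | OUT=(all ⊤)
  B2: | IN=(all ⊤) | OUT=(all ⊤)
  B3: | IN=(all ⊤) | OUT=(all ⊤)
  B4: | IN=(all ⊤) | OUT={b:+; rest ⊤}
  B5: | IN={b:+; rest ⊤} | OUT={b:+, e:+; rest ⊤}

Merge at B5: IN[B5] = OUT[B4] = {a: ⊤, b: +, c: ⊤, d: ⊤, e: ⊤, f: ⊤}
Applying B5's transfer function to that IN value gives OUT[B5] (row B5 above).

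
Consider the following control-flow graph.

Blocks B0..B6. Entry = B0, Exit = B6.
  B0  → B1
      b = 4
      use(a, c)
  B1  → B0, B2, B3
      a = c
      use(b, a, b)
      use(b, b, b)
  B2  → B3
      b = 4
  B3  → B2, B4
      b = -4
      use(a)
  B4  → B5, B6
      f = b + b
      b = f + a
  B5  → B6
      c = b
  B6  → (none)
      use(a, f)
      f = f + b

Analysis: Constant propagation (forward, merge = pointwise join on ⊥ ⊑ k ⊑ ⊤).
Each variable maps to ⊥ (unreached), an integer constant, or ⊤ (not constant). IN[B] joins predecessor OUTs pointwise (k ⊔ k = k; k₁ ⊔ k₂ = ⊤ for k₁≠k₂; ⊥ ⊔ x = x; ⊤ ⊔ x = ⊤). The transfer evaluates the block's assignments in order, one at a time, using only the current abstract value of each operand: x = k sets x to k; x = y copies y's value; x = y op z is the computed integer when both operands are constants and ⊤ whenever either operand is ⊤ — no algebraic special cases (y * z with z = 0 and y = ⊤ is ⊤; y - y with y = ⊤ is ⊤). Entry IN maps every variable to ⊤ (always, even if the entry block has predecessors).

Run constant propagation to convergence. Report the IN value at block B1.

Fixpoint table:
  B0: | IN=(all ⊤) | OUT={b:4; rest ⊤}
  B1: | IN={b:4; rest ⊤} | OUT={b:4; rest ⊤}
  B2: | IN=(all ⊤) | OUT={b:4; rest ⊤}
  B3: | IN={b:4; rest ⊤} | OUT={b:-4; rest ⊤}
  B4: | IN={b:-4; rest ⊤} | OUT={f:-8; rest ⊤}
  B5: | IN={f:-8; rest ⊤} | OUT={f:-8; rest ⊤}
  B6: | IN={f:-8; rest ⊤} | OUT=(all ⊤)

Merge at B1: IN[B1] = OUT[B0] = {a: ⊤, b: 4, c: ⊤, d: ⊤, e: ⊤, f: ⊤}

Answer: {a: ⊤, b: 4, c: ⊤, d: ⊤, e: ⊤, f: ⊤}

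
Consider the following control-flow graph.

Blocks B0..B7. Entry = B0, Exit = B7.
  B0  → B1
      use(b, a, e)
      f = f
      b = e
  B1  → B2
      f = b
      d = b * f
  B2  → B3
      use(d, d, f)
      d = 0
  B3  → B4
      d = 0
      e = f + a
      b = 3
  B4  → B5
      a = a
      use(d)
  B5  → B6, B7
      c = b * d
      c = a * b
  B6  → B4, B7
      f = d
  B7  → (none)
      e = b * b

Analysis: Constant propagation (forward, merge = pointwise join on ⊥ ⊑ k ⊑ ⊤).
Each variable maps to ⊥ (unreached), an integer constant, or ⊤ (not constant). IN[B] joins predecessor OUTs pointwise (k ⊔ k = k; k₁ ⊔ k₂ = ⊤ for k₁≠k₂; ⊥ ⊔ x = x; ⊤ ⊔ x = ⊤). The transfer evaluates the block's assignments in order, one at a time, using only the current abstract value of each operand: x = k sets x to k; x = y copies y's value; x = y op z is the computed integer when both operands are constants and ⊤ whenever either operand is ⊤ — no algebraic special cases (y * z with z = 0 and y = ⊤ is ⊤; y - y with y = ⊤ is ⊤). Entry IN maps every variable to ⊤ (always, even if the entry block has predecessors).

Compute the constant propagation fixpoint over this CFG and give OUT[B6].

Answer: {a: ⊤, b: 3, c: ⊤, d: 0, e: ⊤, f: 0}

Working:
Converged values:
  B0: | IN=(all ⊤) | OUT=(all ⊤)
  B1: | IN=(all ⊤) | OUT=(all ⊤)
  B2: | IN=(all ⊤) | OUT={d:0; rest ⊤}
  B3: | IN={d:0; rest ⊤} | OUT={b:3, d:0; rest ⊤}
  B4: | IN={b:3, d:0; rest ⊤} | OUT={b:3, d:0; rest ⊤}
  B5: | IN={b:3, d:0; rest ⊤} | OUT={b:3, d:0; rest ⊤}
  B6: | IN={b:3, d:0; rest ⊤} | OUT={b:3, d:0, f:0; rest ⊤}
  B7: | IN={b:3, d:0; rest ⊤} | OUT={b:3, d:0, e:9; rest ⊤}

Merge at B6: IN[B6] = OUT[B5] = {a: ⊤, b: 3, c: ⊤, d: 0, e: ⊤, f: ⊤}
Applying B6's transfer function to that IN value gives OUT[B6] (row B6 above).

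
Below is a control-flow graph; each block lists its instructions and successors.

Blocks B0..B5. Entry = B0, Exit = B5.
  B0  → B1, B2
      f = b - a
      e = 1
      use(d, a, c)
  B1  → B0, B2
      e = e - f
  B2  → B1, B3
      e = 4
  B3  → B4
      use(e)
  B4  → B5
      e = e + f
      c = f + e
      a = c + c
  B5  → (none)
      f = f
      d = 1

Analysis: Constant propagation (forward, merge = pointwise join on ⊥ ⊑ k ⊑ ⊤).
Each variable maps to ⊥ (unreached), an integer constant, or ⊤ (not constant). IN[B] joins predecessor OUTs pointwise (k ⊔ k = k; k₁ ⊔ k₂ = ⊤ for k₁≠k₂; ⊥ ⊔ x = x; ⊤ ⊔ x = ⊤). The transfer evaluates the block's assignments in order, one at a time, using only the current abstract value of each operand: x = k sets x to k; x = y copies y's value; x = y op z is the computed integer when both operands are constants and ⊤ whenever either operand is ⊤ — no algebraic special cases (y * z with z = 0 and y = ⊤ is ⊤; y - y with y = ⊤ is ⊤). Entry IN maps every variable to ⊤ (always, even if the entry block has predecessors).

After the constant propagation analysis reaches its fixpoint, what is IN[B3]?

Answer: {a: ⊤, b: ⊤, c: ⊤, d: ⊤, e: 4, f: ⊤}

Trace:
Converged values:
  B0:   IN=(all ⊤)   OUT={e:1; rest ⊤}
  B1:   IN=(all ⊤)   OUT=(all ⊤)
  B2:   IN=(all ⊤)   OUT={e:4; rest ⊤}
  B3:   IN={e:4; rest ⊤}   OUT={e:4; rest ⊤}
  B4:   IN={e:4; rest ⊤}   OUT=(all ⊤)
  B5:   IN=(all ⊤)   OUT={d:1; rest ⊤}

Merge at B3: IN[B3] = OUT[B2] = {a: ⊤, b: ⊤, c: ⊤, d: ⊤, e: 4, f: ⊤}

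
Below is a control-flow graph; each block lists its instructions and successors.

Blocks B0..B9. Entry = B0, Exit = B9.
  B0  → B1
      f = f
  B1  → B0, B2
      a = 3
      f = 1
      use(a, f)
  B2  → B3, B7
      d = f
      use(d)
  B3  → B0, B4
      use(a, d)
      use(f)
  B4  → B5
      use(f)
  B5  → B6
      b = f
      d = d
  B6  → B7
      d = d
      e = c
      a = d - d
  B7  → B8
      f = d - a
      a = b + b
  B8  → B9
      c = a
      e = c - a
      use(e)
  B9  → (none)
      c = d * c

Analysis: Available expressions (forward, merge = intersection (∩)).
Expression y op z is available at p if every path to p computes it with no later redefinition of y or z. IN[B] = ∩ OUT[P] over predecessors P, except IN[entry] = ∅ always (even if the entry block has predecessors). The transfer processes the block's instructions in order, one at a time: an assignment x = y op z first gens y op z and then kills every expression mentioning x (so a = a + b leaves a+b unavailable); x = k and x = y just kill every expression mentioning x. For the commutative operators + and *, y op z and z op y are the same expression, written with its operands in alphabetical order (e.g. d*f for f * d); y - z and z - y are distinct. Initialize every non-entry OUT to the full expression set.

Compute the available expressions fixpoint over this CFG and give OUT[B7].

Converged values:
  B0:  IN={}  OUT={}
  B1:  IN={}  OUT={}
  B2:  IN={}  OUT={}
  B3:  IN={}  OUT={}
  B4:  IN={}  OUT={}
  B5:  IN={}  OUT={}
  B6:  IN={}  OUT={d-d}
  B7:  IN={}  OUT={b+b}
  B8:  IN={b+b}  OUT={b+b, c-a}
  B9:  IN={b+b, c-a}  OUT={b+b}

Merge at B7: IN[B7] = OUT[B2] ∩ OUT[B6] = {}
Applying B7's transfer function to that IN value gives OUT[B7] (row B7 above).

Answer: {b+b}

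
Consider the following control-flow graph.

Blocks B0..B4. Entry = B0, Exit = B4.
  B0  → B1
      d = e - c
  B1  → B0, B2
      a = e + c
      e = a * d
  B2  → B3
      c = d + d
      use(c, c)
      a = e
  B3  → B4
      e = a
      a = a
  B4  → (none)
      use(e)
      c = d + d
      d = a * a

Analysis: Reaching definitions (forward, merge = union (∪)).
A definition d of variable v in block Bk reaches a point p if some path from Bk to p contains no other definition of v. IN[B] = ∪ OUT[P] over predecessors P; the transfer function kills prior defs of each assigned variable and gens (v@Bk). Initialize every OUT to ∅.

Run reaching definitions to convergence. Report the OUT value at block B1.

Answer: {a@B1, d@B0, e@B1}

Derivation:
Per-block solution:
  B0: | IN={a@B1, d@B0, e@B1} | OUT={a@B1, d@B0, e@B1}
  B1: | IN={a@B1, d@B0, e@B1} | OUT={a@B1, d@B0, e@B1}
  B2: | IN={a@B1, d@B0, e@B1} | OUT={a@B2, c@B2, d@B0, e@B1}
  B3: | IN={a@B2, c@B2, d@B0, e@B1} | OUT={a@B3, c@B2, d@B0, e@B3}
  B4: | IN={a@B3, c@B2, d@B0, e@B3} | OUT={a@B3, c@B4, d@B4, e@B3}

Merge at B1: IN[B1] = OUT[B0] = {a@B1, d@B0, e@B1}
Applying B1's transfer function to that IN value gives OUT[B1] (row B1 above).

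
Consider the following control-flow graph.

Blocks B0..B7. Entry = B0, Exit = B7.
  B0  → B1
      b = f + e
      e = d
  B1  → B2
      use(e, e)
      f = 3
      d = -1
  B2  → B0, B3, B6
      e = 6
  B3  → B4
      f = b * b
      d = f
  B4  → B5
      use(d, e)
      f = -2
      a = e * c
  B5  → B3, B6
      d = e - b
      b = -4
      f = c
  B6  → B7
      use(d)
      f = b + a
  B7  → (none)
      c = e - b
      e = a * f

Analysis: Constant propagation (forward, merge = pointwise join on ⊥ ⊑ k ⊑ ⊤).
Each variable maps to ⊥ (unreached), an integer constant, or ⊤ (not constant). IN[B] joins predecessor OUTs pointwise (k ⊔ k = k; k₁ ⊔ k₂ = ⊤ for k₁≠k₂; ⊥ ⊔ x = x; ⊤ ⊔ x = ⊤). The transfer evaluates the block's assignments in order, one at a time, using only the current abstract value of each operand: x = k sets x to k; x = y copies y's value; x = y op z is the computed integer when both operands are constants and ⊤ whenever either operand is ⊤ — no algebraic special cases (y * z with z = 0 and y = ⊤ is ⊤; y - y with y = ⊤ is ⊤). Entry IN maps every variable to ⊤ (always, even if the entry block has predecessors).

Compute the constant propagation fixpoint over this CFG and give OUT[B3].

Answer: {a: ⊤, b: ⊤, c: ⊤, d: ⊤, e: 6, f: ⊤}

Trace:
Fixpoint table:
  B0:   IN=(all ⊤)   OUT=(all ⊤)
  B1:   IN=(all ⊤)   OUT={d:-1, f:3; rest ⊤}
  B2:   IN={d:-1, f:3; rest ⊤}   OUT={d:-1, e:6, f:3; rest ⊤}
  B3:   IN={e:6; rest ⊤}   OUT={e:6; rest ⊤}
  B4:   IN={e:6; rest ⊤}   OUT={e:6, f:-2; rest ⊤}
  B5:   IN={e:6, f:-2; rest ⊤}   OUT={b:-4, e:6; rest ⊤}
  B6:   IN={e:6; rest ⊤}   OUT={e:6; rest ⊤}
  B7:   IN={e:6; rest ⊤}   OUT=(all ⊤)

Merge at B3: IN[B3] = OUT[B2] ⊔ OUT[B5] = {a: ⊤, b: ⊤, c: ⊤, d: ⊤, e: 6, f: ⊤}
Applying B3's transfer function to that IN value gives OUT[B3] (row B3 above).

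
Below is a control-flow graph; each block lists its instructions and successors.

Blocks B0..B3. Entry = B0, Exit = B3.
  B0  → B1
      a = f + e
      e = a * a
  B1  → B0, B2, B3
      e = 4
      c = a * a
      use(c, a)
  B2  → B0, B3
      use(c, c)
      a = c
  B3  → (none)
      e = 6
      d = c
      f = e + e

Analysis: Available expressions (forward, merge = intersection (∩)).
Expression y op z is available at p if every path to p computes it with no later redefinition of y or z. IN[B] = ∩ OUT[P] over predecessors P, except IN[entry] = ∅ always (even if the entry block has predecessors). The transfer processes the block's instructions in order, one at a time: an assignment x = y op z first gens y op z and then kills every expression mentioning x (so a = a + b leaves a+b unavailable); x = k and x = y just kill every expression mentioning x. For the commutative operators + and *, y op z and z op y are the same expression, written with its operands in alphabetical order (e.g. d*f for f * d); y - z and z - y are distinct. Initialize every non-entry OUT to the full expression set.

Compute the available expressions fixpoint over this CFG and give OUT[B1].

Answer: {a*a}

Derivation:
Per-block solution:
  B0:   IN={}   OUT={a*a}
  B1:   IN={a*a}   OUT={a*a}
  B2:   IN={a*a}   OUT={}
  B3:   IN={}   OUT={e+e}

Merge at B1: IN[B1] = OUT[B0] = {a*a}
Applying B1's transfer function to that IN value gives OUT[B1] (row B1 above).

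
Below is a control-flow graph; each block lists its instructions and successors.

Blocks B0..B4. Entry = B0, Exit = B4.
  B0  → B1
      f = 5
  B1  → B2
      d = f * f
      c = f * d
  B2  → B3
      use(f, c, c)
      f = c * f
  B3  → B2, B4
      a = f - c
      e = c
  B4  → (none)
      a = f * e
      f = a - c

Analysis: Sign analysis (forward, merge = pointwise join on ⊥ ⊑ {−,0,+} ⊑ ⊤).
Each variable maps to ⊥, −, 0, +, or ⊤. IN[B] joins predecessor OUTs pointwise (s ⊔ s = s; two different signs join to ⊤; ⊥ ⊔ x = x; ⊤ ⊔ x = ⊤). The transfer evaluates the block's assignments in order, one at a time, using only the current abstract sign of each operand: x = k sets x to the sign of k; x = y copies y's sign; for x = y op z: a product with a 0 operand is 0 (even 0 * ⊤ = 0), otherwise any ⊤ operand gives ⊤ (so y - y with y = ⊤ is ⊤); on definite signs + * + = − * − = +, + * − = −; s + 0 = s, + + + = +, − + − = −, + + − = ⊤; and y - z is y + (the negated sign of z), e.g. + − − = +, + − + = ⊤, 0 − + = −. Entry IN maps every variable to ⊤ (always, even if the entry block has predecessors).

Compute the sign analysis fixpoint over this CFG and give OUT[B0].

Answer: {a: ⊤, b: ⊤, c: ⊤, d: ⊤, e: ⊤, f: +}

Derivation:
Fixpoint table:
  B0: | IN=(all ⊤) | OUT={f:+; rest ⊤}
  B1: | IN={f:+; rest ⊤} | OUT={c:+, d:+, f:+; rest ⊤}
  B2: | IN={c:+, d:+, f:+; rest ⊤} | OUT={c:+, d:+, f:+; rest ⊤}
  B3: | IN={c:+, d:+, f:+; rest ⊤} | OUT={c:+, d:+, e:+, f:+; rest ⊤}
  B4: | IN={c:+, d:+, e:+, f:+; rest ⊤} | OUT={a:+, c:+, d:+, e:+; rest ⊤}

B0 is the boundary node: IN[B0] = {a: ⊤, b: ⊤, c: ⊤, d: ⊤, e: ⊤, f: ⊤}
Applying B0's transfer function to that IN value gives OUT[B0] (row B0 above).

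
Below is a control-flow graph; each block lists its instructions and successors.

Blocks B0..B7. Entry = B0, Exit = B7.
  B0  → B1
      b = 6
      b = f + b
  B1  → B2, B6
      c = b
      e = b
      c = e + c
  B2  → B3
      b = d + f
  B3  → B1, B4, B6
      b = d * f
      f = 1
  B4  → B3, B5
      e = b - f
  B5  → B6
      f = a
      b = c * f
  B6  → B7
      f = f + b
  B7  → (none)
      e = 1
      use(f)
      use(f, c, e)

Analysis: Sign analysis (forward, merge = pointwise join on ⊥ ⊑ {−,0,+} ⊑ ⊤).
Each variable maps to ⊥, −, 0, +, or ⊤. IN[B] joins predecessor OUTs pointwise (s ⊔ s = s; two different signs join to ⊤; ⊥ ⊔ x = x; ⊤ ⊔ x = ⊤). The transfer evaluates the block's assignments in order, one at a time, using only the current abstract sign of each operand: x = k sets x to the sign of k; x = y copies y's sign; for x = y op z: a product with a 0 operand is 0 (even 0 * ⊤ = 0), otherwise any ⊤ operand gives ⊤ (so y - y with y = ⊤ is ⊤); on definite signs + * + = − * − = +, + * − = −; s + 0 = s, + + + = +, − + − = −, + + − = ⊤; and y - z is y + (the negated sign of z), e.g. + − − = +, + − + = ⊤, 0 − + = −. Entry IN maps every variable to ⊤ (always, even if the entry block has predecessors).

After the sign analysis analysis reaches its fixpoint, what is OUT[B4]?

Per-block solution:
  B0:  IN=(all ⊤)  OUT=(all ⊤)
  B1:  IN=(all ⊤)  OUT=(all ⊤)
  B2:  IN=(all ⊤)  OUT=(all ⊤)
  B3:  IN=(all ⊤)  OUT={f:+; rest ⊤}
  B4:  IN={f:+; rest ⊤}  OUT={f:+; rest ⊤}
  B5:  IN={f:+; rest ⊤}  OUT=(all ⊤)
  B6:  IN=(all ⊤)  OUT=(all ⊤)
  B7:  IN=(all ⊤)  OUT={e:+; rest ⊤}

Merge at B4: IN[B4] = OUT[B3] = {a: ⊤, b: ⊤, c: ⊤, d: ⊤, e: ⊤, f: +}
Applying B4's transfer function to that IN value gives OUT[B4] (row B4 above).

Answer: {a: ⊤, b: ⊤, c: ⊤, d: ⊤, e: ⊤, f: +}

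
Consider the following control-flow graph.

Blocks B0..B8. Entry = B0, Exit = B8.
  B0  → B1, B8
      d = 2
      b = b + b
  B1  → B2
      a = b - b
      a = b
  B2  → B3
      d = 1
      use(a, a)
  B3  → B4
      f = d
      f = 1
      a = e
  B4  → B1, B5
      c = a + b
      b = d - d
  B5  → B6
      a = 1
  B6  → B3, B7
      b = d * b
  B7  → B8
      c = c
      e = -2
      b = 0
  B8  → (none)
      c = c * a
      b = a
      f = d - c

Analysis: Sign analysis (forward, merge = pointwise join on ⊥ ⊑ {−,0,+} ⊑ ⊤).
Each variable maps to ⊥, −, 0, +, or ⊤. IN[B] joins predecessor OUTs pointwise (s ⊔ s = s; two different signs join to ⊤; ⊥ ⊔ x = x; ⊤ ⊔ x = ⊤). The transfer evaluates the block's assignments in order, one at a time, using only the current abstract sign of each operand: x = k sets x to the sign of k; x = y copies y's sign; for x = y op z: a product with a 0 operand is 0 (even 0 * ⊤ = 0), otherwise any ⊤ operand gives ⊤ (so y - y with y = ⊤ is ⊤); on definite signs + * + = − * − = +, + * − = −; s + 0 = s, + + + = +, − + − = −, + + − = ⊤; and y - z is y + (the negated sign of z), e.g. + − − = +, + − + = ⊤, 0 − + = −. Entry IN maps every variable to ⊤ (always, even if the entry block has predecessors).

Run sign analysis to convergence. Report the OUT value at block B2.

Fixpoint table:
  B0:  IN=(all ⊤)  OUT={d:+; rest ⊤}
  B1:  IN={d:+; rest ⊤}  OUT={d:+; rest ⊤}
  B2:  IN={d:+; rest ⊤}  OUT={d:+; rest ⊤}
  B3:  IN={d:+; rest ⊤}  OUT={d:+, f:+; rest ⊤}
  B4:  IN={d:+, f:+; rest ⊤}  OUT={d:+, f:+; rest ⊤}
  B5:  IN={d:+, f:+; rest ⊤}  OUT={a:+, d:+, f:+; rest ⊤}
  B6:  IN={a:+, d:+, f:+; rest ⊤}  OUT={a:+, d:+, f:+; rest ⊤}
  B7:  IN={a:+, d:+, f:+; rest ⊤}  OUT={a:+, b:0, d:+, e:-, f:+; rest ⊤}
  B8:  IN={d:+; rest ⊤}  OUT={d:+; rest ⊤}

Merge at B2: IN[B2] = OUT[B1] = {a: ⊤, b: ⊤, c: ⊤, d: +, e: ⊤, f: ⊤}
Applying B2's transfer function to that IN value gives OUT[B2] (row B2 above).

Answer: {a: ⊤, b: ⊤, c: ⊤, d: +, e: ⊤, f: ⊤}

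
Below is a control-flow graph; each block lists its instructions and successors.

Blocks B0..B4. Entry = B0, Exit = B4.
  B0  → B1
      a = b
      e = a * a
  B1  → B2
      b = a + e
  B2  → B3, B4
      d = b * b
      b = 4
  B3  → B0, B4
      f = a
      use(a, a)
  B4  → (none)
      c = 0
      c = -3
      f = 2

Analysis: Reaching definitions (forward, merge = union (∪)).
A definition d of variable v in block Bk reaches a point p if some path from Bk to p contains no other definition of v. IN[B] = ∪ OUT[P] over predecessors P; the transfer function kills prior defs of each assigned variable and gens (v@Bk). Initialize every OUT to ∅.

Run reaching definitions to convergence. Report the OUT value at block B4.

Fixpoint table:
  B0: | IN={a@B0, b@B2, d@B2, e@B0, f@B3} | OUT={a@B0, b@B2, d@B2, e@B0, f@B3}
  B1: | IN={a@B0, b@B2, d@B2, e@B0, f@B3} | OUT={a@B0, b@B1, d@B2, e@B0, f@B3}
  B2: | IN={a@B0, b@B1, d@B2, e@B0, f@B3} | OUT={a@B0, b@B2, d@B2, e@B0, f@B3}
  B3: | IN={a@B0, b@B2, d@B2, e@B0, f@B3} | OUT={a@B0, b@B2, d@B2, e@B0, f@B3}
  B4: | IN={a@B0, b@B2, d@B2, e@B0, f@B3} | OUT={a@B0, b@B2, c@B4, d@B2, e@B0, f@B4}

Merge at B4: IN[B4] = OUT[B2] ⊔ OUT[B3] = {a@B0, b@B2, d@B2, e@B0, f@B3}
Applying B4's transfer function to that IN value gives OUT[B4] (row B4 above).

Answer: {a@B0, b@B2, c@B4, d@B2, e@B0, f@B4}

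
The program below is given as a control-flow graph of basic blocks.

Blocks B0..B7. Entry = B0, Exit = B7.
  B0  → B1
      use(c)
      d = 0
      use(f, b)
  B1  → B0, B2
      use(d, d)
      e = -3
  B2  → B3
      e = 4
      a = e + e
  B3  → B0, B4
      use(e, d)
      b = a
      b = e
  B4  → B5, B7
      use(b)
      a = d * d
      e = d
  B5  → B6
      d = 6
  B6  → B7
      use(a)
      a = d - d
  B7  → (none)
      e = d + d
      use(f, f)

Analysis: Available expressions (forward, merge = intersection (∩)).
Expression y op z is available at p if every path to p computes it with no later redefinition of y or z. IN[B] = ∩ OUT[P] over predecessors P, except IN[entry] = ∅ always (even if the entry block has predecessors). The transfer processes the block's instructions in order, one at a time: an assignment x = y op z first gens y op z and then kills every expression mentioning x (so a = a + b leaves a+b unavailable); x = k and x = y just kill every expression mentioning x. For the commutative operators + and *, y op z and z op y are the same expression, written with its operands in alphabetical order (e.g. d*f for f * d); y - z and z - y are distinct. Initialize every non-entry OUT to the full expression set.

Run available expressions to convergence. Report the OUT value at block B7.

Answer: {d+d}

Working:
Converged values:
  B0:   IN={}   OUT={}
  B1:   IN={}   OUT={}
  B2:   IN={}   OUT={e+e}
  B3:   IN={e+e}   OUT={e+e}
  B4:   IN={e+e}   OUT={d*d}
  B5:   IN={d*d}   OUT={}
  B6:   IN={}   OUT={d-d}
  B7:   IN={}   OUT={d+d}

Merge at B7: IN[B7] = OUT[B4] ∩ OUT[B6] = {}
Applying B7's transfer function to that IN value gives OUT[B7] (row B7 above).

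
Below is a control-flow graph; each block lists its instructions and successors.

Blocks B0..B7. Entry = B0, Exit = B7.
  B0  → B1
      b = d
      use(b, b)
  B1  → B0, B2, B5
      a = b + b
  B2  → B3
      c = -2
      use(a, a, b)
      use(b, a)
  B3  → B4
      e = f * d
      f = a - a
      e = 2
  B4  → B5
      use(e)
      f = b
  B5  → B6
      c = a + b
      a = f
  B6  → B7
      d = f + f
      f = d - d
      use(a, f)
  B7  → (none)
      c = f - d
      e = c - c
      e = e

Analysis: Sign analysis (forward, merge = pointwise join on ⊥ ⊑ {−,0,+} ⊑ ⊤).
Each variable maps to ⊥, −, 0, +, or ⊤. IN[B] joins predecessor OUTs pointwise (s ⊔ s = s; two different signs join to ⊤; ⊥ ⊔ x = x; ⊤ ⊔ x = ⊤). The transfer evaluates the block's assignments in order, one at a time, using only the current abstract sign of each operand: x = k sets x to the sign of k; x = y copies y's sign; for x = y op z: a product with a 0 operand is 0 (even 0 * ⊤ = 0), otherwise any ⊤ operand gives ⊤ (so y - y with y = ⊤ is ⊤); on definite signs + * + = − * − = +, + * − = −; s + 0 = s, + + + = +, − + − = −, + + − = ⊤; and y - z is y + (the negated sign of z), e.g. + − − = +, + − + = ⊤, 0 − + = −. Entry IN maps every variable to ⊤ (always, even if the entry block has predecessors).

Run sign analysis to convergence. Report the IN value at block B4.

Converged values:
  B0:  IN=(all ⊤)  OUT=(all ⊤)
  B1:  IN=(all ⊤)  OUT=(all ⊤)
  B2:  IN=(all ⊤)  OUT={c:-; rest ⊤}
  B3:  IN={c:-; rest ⊤}  OUT={c:-, e:+; rest ⊤}
  B4:  IN={c:-, e:+; rest ⊤}  OUT={c:-, e:+; rest ⊤}
  B5:  IN=(all ⊤)  OUT=(all ⊤)
  B6:  IN=(all ⊤)  OUT=(all ⊤)
  B7:  IN=(all ⊤)  OUT=(all ⊤)

Merge at B4: IN[B4] = OUT[B3] = {a: ⊤, b: ⊤, c: -, d: ⊤, e: +, f: ⊤}

Answer: {a: ⊤, b: ⊤, c: -, d: ⊤, e: +, f: ⊤}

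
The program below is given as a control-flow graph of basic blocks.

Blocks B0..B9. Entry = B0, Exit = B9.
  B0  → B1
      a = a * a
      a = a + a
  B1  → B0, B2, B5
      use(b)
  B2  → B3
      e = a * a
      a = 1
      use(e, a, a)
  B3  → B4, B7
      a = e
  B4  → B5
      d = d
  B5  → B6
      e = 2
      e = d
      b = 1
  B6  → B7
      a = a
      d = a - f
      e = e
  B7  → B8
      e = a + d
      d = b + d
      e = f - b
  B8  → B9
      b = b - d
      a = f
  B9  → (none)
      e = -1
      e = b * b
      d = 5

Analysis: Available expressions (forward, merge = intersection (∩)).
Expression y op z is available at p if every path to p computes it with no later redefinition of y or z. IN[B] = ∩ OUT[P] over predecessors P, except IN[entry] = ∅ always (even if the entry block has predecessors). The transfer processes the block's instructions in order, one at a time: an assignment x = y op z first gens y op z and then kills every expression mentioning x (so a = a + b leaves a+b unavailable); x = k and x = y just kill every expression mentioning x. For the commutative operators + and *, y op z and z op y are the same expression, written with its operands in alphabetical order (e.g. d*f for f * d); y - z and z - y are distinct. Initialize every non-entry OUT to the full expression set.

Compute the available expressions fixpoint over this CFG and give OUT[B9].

Answer: {b*b}

Working:
Per-block solution:
  B0:  IN={}  OUT={}
  B1:  IN={}  OUT={}
  B2:  IN={}  OUT={}
  B3:  IN={}  OUT={}
  B4:  IN={}  OUT={}
  B5:  IN={}  OUT={}
  B6:  IN={}  OUT={a-f}
  B7:  IN={}  OUT={f-b}
  B8:  IN={f-b}  OUT={}
  B9:  IN={}  OUT={b*b}

Merge at B9: IN[B9] = OUT[B8] = {}
Applying B9's transfer function to that IN value gives OUT[B9] (row B9 above).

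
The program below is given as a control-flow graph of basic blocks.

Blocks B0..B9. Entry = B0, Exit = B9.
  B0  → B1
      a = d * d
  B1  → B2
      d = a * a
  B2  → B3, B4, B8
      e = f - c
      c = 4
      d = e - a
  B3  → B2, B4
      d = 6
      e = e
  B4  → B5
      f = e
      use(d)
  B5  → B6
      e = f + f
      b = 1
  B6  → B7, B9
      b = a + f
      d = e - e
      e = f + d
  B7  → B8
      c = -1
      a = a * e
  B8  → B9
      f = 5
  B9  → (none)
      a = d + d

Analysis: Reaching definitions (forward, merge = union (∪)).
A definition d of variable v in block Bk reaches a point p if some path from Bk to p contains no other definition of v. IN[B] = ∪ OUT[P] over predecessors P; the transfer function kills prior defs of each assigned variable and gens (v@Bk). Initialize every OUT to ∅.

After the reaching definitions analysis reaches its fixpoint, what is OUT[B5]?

Converged values:
  B0: | IN={} | OUT={a@B0}
  B1: | IN={a@B0} | OUT={a@B0, d@B1}
  B2: | IN={a@B0, c@B2, d@B1, d@B3, e@B3} | OUT={a@B0, c@B2, d@B2, e@B2}
  B3: | IN={a@B0, c@B2, d@B2, e@B2} | OUT={a@B0, c@B2, d@B3, e@B3}
  B4: | IN={a@B0, c@B2, d@B2, d@B3, e@B2, e@B3} | OUT={a@B0, c@B2, d@B2, d@B3, e@B2, e@B3, f@B4}
  B5: | IN={a@B0, c@B2, d@B2, d@B3, e@B2, e@B3, f@B4} | OUT={a@B0, b@B5, c@B2, d@B2, d@B3, e@B5, f@B4}
  B6: | IN={a@B0, b@B5, c@B2, d@B2, d@B3, e@B5, f@B4} | OUT={a@B0, b@B6, c@B2, d@B6, e@B6, f@B4}
  B7: | IN={a@B0, b@B6, c@B2, d@B6, e@B6, f@B4} | OUT={a@B7, b@B6, c@B7, d@B6, e@B6, f@B4}
  B8: | IN={a@B0, a@B7, b@B6, c@B2, c@B7, d@B2, d@B6, e@B2, e@B6, f@B4} | OUT={a@B0, a@B7, b@B6, c@B2, c@B7, d@B2, d@B6, e@B2, e@B6, f@B8}
  B9: | IN={a@B0, a@B7, b@B6, c@B2, c@B7, d@B2, d@B6, e@B2, e@B6, f@B4, f@B8} | OUT={a@B9, b@B6, c@B2, c@B7, d@B2, d@B6, e@B2, e@B6, f@B4, f@B8}

Merge at B5: IN[B5] = OUT[B4] = {a@B0, c@B2, d@B2, d@B3, e@B2, e@B3, f@B4}
Applying B5's transfer function to that IN value gives OUT[B5] (row B5 above).

Answer: {a@B0, b@B5, c@B2, d@B2, d@B3, e@B5, f@B4}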